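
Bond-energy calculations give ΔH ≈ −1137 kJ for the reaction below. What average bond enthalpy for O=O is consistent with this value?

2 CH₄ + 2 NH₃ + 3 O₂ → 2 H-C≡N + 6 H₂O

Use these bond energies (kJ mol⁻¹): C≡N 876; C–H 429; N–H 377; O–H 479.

Let D be the O=O bond energy.
Σ(broken) = 8×429 + 6×377 + 3×D = 5694 + 3D
Σ(formed) = 2×876 + 2×429 + 12×479 = 8358
ΔH = Σ(broken) − Σ(formed) = (5694 + 3D) − (8358) = −2664 + 3D
Setting this equal to −1137 kJ gives 3D = 1527, so D = 509 kJ/mol.

D(O=O) ≈ 509 kJ/mol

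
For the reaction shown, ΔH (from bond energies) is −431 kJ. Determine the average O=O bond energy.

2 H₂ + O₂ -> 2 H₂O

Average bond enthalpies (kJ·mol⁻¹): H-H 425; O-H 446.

Let D be the O=O bond energy.
Σ(broken) = 2×425 + 1×D = 850 + D
Σ(formed) = 4×446 = 1784
ΔH = Σ(broken) − Σ(formed) = (850 + D) − (1784) = −934 + D
Setting this equal to −431 kJ gives D = 503 kJ/mol.

D(O=O) ≈ 503 kJ/mol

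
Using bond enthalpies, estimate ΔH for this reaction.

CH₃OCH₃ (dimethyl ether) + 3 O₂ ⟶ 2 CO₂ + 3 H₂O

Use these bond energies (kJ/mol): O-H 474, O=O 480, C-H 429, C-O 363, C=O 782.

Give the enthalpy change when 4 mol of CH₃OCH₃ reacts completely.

ΔH = −4928 kJ

Bonds broken (reactants):
  C-H: 6 × 429 = 2574
  C-O: 2 × 363 = 726
  O=O: 3 × 480 = 1440
  Σ(broken) = 4740 kJ
Bonds formed (products):
  C=O: 4 × 782 = 3128
  O-H: 6 × 474 = 2844
  Σ(formed) = 5972 kJ
ΔH = Σ(broken) − Σ(formed) = 4740 − 5972 = −1232 kJ
For 4× the reaction as written: 4 × (−1232) = −4928 kJ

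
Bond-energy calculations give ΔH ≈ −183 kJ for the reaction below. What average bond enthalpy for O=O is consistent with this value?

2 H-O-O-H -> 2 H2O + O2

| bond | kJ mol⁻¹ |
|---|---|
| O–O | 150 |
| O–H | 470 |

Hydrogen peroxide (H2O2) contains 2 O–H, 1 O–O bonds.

D(O=O) ≈ 483 kJ/mol

Let D be the O=O bond energy.
Σ(broken) = 4×470 + 2×150 = 2180
Σ(formed) = 4×470 + 1×D = 1880 + D
ΔH = Σ(broken) − Σ(formed) = (2180) − (1880 + D) = +300 − D
Setting this equal to −183 kJ gives D = 483 kJ/mol.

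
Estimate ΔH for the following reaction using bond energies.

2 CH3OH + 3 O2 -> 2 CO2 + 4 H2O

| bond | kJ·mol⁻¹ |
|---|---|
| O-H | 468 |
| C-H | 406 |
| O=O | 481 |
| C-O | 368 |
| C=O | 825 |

Bonds broken (reactants):
  C-H: 6 × 406 = 2436
  C-O: 2 × 368 = 736
  O-H: 2 × 468 = 936
  O=O: 3 × 481 = 1443
  Σ(broken) = 5551 kJ
Bonds formed (products):
  C=O: 4 × 825 = 3300
  O-H: 8 × 468 = 3744
  Σ(formed) = 7044 kJ
ΔH = Σ(broken) − Σ(formed) = 5551 − 7044 = −1493 kJ

ΔH ≈ −1493 kJ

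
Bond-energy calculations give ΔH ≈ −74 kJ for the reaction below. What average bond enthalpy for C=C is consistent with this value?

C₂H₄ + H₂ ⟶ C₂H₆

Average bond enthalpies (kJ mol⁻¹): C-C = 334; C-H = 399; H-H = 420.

Let D be the C=C bond energy.
Σ(broken) = 4×399 + 1×D + 1×420 = 2016 + D
Σ(formed) = 1×334 + 6×399 = 2728
ΔH = Σ(broken) − Σ(formed) = (2016 + D) − (2728) = −712 + D
Setting this equal to −74 kJ gives D = 638 kJ/mol.

D(C=C) ≈ 638 kJ/mol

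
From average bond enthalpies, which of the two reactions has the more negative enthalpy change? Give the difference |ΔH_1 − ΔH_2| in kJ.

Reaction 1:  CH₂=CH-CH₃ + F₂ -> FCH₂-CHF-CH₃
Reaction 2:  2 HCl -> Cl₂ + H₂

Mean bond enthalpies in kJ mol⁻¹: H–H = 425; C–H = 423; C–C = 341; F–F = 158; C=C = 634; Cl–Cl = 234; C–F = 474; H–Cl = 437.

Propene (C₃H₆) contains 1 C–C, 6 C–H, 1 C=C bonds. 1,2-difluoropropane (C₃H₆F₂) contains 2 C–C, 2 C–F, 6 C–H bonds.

Reaction 1:
  Bonds broken (reactants):
    C–C: 1 × 341 = 341
    C–H: 6 × 423 = 2538
    C=C: 1 × 634 = 634
    F–F: 1 × 158 = 158
    Σ(broken) = 3671 kJ
  Bonds formed (products):
    C–C: 2 × 341 = 682
    C–F: 2 × 474 = 948
    C–H: 6 × 423 = 2538
    Σ(formed) = 4168 kJ
  ΔH_1 = 3671 − 4168 = −497 kJ
Reaction 2:
  Bonds broken (reactants):
    H–Cl: 2 × 437 = 874
    Σ(broken) = 874 kJ
  Bonds formed (products):
    Cl–Cl: 1 × 234 = 234
    H–H: 1 × 425 = 425
    Σ(formed) = 659 kJ
  ΔH_2 = 874 − 659 = +215 kJ
ΔH_1 − ΔH_2 = −712 kJ, so reaction 1 has the more negative ΔH; |ΔH_1 − ΔH_2| = 712 kJ.

Reaction 1, by 712 kJ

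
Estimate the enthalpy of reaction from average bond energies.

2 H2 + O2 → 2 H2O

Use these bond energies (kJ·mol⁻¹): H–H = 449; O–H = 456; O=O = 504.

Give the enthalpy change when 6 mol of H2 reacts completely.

Bonds broken (reactants):
  H–H: 2 × 449 = 898
  O=O: 1 × 504 = 504
  Σ(broken) = 1402 kJ
Bonds formed (products):
  O–H: 4 × 456 = 1824
  Σ(formed) = 1824 kJ
ΔH = Σ(broken) − Σ(formed) = 1402 − 1824 = −422 kJ
For 3× the reaction as written: 3 × (−422) = −1266 kJ

ΔH = −1266 kJ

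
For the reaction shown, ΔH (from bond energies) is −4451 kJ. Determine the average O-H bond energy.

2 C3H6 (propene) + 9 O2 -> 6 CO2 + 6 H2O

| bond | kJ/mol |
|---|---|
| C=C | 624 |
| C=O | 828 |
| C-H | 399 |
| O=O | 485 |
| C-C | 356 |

Let D be the O-H bond energy.
Σ(broken) = 2×356 + 12×399 + 2×624 + 9×485 = 11113
Σ(formed) = 12×828 + 12×D = 9936 + 12D
ΔH = Σ(broken) − Σ(formed) = (11113) − (9936 + 12D) = +1177 − 12D
Setting this equal to −4451 kJ gives 12D = 5628, so D = 469 kJ/mol.

D(O-H) ≈ 469 kJ/mol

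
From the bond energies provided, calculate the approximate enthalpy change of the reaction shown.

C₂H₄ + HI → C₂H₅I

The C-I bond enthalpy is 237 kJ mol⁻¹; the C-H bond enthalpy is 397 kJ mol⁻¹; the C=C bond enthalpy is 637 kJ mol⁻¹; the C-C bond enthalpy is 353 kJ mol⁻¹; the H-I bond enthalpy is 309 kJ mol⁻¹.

Bonds broken (reactants):
  C-H: 4 × 397 = 1588
  C=C: 1 × 637 = 637
  H-I: 1 × 309 = 309
  Σ(broken) = 2534 kJ
Bonds formed (products):
  C-C: 1 × 353 = 353
  C-H: 5 × 397 = 1985
  C-I: 1 × 237 = 237
  Σ(formed) = 2575 kJ
ΔH = Σ(broken) − Σ(formed) = 2534 − 2575 = −41 kJ

ΔH ≈ −41 kJ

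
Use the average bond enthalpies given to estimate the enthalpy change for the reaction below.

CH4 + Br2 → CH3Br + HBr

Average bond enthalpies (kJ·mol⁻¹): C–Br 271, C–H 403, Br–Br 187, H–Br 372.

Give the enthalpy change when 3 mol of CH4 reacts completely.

ΔH = −159 kJ

Bonds broken (reactants):
  Br–Br: 1 × 187 = 187
  C–H: 4 × 403 = 1612
  Σ(broken) = 1799 kJ
Bonds formed (products):
  C–Br: 1 × 271 = 271
  C–H: 3 × 403 = 1209
  H–Br: 1 × 372 = 372
  Σ(formed) = 1852 kJ
ΔH = Σ(broken) − Σ(formed) = 1799 − 1852 = −53 kJ
For 3× the reaction as written: 3 × (−53) = −159 kJ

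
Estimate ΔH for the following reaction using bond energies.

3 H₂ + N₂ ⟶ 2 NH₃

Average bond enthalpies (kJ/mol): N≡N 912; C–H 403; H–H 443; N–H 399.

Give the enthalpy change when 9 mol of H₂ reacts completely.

Bonds broken (reactants):
  H–H: 3 × 443 = 1329
  N≡N: 1 × 912 = 912
  Σ(broken) = 2241 kJ
Bonds formed (products):
  N–H: 6 × 399 = 2394
  Σ(formed) = 2394 kJ
ΔH = Σ(broken) − Σ(formed) = 2241 − 2394 = −153 kJ
For 3× the reaction as written: 3 × (−153) = −459 kJ

ΔH = −459 kJ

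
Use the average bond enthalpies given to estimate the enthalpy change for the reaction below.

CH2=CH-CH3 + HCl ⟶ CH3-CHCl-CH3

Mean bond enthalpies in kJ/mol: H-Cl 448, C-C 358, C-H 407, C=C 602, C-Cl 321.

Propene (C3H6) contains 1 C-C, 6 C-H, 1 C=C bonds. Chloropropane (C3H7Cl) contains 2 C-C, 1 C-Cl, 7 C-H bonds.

ΔH ≈ −36 kJ

Bonds broken (reactants):
  C-C: 1 × 358 = 358
  C-H: 6 × 407 = 2442
  C=C: 1 × 602 = 602
  H-Cl: 1 × 448 = 448
  Σ(broken) = 3850 kJ
Bonds formed (products):
  C-C: 2 × 358 = 716
  C-Cl: 1 × 321 = 321
  C-H: 7 × 407 = 2849
  Σ(formed) = 3886 kJ
ΔH = Σ(broken) − Σ(formed) = 3850 − 3886 = −36 kJ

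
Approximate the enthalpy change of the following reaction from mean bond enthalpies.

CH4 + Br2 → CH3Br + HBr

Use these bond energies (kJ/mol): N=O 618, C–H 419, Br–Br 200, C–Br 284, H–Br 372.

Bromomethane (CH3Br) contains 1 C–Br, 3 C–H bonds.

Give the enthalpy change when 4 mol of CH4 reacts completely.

Bonds broken (reactants):
  Br–Br: 1 × 200 = 200
  C–H: 4 × 419 = 1676
  Σ(broken) = 1876 kJ
Bonds formed (products):
  C–Br: 1 × 284 = 284
  C–H: 3 × 419 = 1257
  H–Br: 1 × 372 = 372
  Σ(formed) = 1913 kJ
ΔH = Σ(broken) − Σ(formed) = 1876 − 1913 = −37 kJ
For 4× the reaction as written: 4 × (−37) = −148 kJ

ΔH = −148 kJ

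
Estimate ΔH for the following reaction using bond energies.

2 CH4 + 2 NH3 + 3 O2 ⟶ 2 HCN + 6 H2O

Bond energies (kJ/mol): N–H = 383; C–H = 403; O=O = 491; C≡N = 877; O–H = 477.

Bonds broken (reactants):
  C–H: 8 × 403 = 3224
  N–H: 6 × 383 = 2298
  O=O: 3 × 491 = 1473
  Σ(broken) = 6995 kJ
Bonds formed (products):
  C≡N: 2 × 877 = 1754
  C–H: 2 × 403 = 806
  O–H: 12 × 477 = 5724
  Σ(formed) = 8284 kJ
ΔH = Σ(broken) − Σ(formed) = 6995 − 8284 = −1289 kJ

ΔH ≈ −1289 kJ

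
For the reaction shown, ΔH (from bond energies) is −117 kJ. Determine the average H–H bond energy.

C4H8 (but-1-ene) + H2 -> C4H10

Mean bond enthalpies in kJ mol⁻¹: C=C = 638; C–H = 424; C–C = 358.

Let D be the H–H bond energy.
Σ(broken) = 2×358 + 8×424 + 1×638 + 1×D = 4746 + D
Σ(formed) = 3×358 + 10×424 = 5314
ΔH = Σ(broken) − Σ(formed) = (4746 + D) − (5314) = −568 + D
Setting this equal to −117 kJ gives D = 451 kJ/mol.

D(H–H) ≈ 451 kJ/mol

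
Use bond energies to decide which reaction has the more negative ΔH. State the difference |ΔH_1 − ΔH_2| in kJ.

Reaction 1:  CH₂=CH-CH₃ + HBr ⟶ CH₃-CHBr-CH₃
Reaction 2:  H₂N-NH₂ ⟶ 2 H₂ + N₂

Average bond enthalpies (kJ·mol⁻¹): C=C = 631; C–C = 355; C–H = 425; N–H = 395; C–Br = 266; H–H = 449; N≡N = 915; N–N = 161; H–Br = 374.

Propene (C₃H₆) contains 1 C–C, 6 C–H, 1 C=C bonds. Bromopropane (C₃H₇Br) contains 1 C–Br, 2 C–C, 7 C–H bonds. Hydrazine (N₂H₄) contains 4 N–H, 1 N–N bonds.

Reaction 2, by 31 kJ

Reaction 1:
  Bonds broken (reactants):
    C–C: 1 × 355 = 355
    C–H: 6 × 425 = 2550
    C=C: 1 × 631 = 631
    H–Br: 1 × 374 = 374
    Σ(broken) = 3910 kJ
  Bonds formed (products):
    C–Br: 1 × 266 = 266
    C–C: 2 × 355 = 710
    C–H: 7 × 425 = 2975
    Σ(formed) = 3951 kJ
  ΔH_1 = 3910 − 3951 = −41 kJ
Reaction 2:
  Bonds broken (reactants):
    N–H: 4 × 395 = 1580
    N–N: 1 × 161 = 161
    Σ(broken) = 1741 kJ
  Bonds formed (products):
    H–H: 2 × 449 = 898
    N≡N: 1 × 915 = 915
    Σ(formed) = 1813 kJ
  ΔH_2 = 1741 − 1813 = −72 kJ
ΔH_1 − ΔH_2 = +31 kJ, so reaction 2 has the more negative ΔH; |ΔH_1 − ΔH_2| = 31 kJ.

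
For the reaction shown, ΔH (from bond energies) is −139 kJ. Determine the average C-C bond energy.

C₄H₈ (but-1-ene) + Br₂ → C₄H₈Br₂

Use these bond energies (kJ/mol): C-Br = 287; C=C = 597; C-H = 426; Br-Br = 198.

Let D be the C-C bond energy.
Σ(broken) = 1×198 + 2×D + 8×426 + 1×597 = 4203 + 2D
Σ(formed) = 2×287 + 3×D + 8×426 = 3982 + 3D
ΔH = Σ(broken) − Σ(formed) = (4203 + 2D) − (3982 + 3D) = +221 − D
Setting this equal to −139 kJ gives D = 360 kJ/mol.

D(C-C) ≈ 360 kJ/mol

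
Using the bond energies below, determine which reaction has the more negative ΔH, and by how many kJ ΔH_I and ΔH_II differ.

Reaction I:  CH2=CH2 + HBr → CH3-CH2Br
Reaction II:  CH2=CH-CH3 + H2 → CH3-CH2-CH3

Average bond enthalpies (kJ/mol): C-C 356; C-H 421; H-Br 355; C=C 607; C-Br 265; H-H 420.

Reaction I:
  Bonds broken (reactants):
    C-H: 4 × 421 = 1684
    C=C: 1 × 607 = 607
    H-Br: 1 × 355 = 355
    Σ(broken) = 2646 kJ
  Bonds formed (products):
    C-Br: 1 × 265 = 265
    C-C: 1 × 356 = 356
    C-H: 5 × 421 = 2105
    Σ(formed) = 2726 kJ
  ΔH_I = 2646 − 2726 = −80 kJ
Reaction II:
  Bonds broken (reactants):
    C-C: 1 × 356 = 356
    C-H: 6 × 421 = 2526
    C=C: 1 × 607 = 607
    H-H: 1 × 420 = 420
    Σ(broken) = 3909 kJ
  Bonds formed (products):
    C-C: 2 × 356 = 712
    C-H: 8 × 421 = 3368
    Σ(formed) = 4080 kJ
  ΔH_II = 3909 − 4080 = −171 kJ
ΔH_I − ΔH_II = +91 kJ, so reaction II has the more negative ΔH; |ΔH_I − ΔH_II| = 91 kJ.

Reaction II, by 91 kJ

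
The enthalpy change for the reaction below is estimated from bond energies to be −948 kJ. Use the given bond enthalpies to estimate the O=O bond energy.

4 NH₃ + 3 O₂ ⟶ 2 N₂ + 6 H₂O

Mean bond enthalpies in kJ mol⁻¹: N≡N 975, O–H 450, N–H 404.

D(O=O) ≈ 518 kJ/mol

Let D be the O=O bond energy.
Σ(broken) = 12×404 + 3×D = 4848 + 3D
Σ(formed) = 2×975 + 12×450 = 7350
ΔH = Σ(broken) − Σ(formed) = (4848 + 3D) − (7350) = −2502 + 3D
Setting this equal to −948 kJ gives 3D = 1554, so D = 518 kJ/mol.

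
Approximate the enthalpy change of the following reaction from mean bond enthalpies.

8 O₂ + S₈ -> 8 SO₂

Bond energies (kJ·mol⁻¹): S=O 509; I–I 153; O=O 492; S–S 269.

ΔH ≈ −2056 kJ

Bonds broken (reactants):
  O=O: 8 × 492 = 3936
  S–S: 8 × 269 = 2152
  Σ(broken) = 6088 kJ
Bonds formed (products):
  S=O: 16 × 509 = 8144
  Σ(formed) = 8144 kJ
ΔH = Σ(broken) − Σ(formed) = 6088 − 8144 = −2056 kJ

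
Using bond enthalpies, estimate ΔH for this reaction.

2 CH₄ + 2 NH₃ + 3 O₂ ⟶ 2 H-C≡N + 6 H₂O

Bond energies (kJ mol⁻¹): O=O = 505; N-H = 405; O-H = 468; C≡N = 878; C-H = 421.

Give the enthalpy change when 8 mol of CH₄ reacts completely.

Bonds broken (reactants):
  C-H: 8 × 421 = 3368
  N-H: 6 × 405 = 2430
  O=O: 3 × 505 = 1515
  Σ(broken) = 7313 kJ
Bonds formed (products):
  C≡N: 2 × 878 = 1756
  C-H: 2 × 421 = 842
  O-H: 12 × 468 = 5616
  Σ(formed) = 8214 kJ
ΔH = Σ(broken) − Σ(formed) = 7313 − 8214 = −901 kJ
For 4× the reaction as written: 4 × (−901) = −3604 kJ

ΔH = −3604 kJ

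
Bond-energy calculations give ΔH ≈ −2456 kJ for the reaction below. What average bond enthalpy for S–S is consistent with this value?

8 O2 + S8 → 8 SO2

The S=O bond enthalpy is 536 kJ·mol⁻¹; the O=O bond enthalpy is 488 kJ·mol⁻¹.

Let D be the S–S bond energy.
Σ(broken) = 8×488 + 8×D = 3904 + 8D
Σ(formed) = 16×536 = 8576
ΔH = Σ(broken) − Σ(formed) = (3904 + 8D) − (8576) = −4672 + 8D
Setting this equal to −2456 kJ gives 8D = 2216, so D = 277 kJ/mol.

D(S–S) ≈ 277 kJ/mol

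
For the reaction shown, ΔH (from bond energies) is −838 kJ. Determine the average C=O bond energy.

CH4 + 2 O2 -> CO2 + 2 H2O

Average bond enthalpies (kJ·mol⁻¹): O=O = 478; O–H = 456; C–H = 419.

Let D be the C=O bond energy.
Σ(broken) = 4×419 + 2×478 = 2632
Σ(formed) = 2×D + 4×456 = 1824 + 2D
ΔH = Σ(broken) − Σ(formed) = (2632) − (1824 + 2D) = +808 − 2D
Setting this equal to −838 kJ gives 2D = 1646, so D = 823 kJ/mol.

D(C=O) ≈ 823 kJ/mol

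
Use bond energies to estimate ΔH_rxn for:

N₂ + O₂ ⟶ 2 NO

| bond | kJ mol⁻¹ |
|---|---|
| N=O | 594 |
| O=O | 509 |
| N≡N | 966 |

Bonds broken (reactants):
  N≡N: 1 × 966 = 966
  O=O: 1 × 509 = 509
  Σ(broken) = 1475 kJ
Bonds formed (products):
  N=O: 2 × 594 = 1188
  Σ(formed) = 1188 kJ
ΔH = Σ(broken) − Σ(formed) = 1475 − 1188 = +287 kJ

ΔH ≈ +287 kJ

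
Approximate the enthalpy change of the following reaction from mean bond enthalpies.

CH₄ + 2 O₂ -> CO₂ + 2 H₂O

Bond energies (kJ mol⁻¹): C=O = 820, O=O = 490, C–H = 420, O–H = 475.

ΔH ≈ −880 kJ

Bonds broken (reactants):
  C–H: 4 × 420 = 1680
  O=O: 2 × 490 = 980
  Σ(broken) = 2660 kJ
Bonds formed (products):
  C=O: 2 × 820 = 1640
  O–H: 4 × 475 = 1900
  Σ(formed) = 3540 kJ
ΔH = Σ(broken) − Σ(formed) = 2660 − 3540 = −880 kJ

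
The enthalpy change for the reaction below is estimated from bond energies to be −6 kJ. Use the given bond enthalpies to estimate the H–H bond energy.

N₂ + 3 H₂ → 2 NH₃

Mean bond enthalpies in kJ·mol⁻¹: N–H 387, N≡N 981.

D(H–H) ≈ 445 kJ/mol

Let D be the H–H bond energy.
Σ(broken) = 3×D + 1×981 = 981 + 3D
Σ(formed) = 6×387 = 2322
ΔH = Σ(broken) − Σ(formed) = (981 + 3D) − (2322) = −1341 + 3D
Setting this equal to −6 kJ gives 3D = 1335, so D = 445 kJ/mol.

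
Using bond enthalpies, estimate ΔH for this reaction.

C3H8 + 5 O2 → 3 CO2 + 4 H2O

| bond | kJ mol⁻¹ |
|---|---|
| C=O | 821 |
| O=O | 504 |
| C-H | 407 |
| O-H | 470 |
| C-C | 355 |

Bonds broken (reactants):
  C-C: 2 × 355 = 710
  C-H: 8 × 407 = 3256
  O=O: 5 × 504 = 2520
  Σ(broken) = 6486 kJ
Bonds formed (products):
  C=O: 6 × 821 = 4926
  O-H: 8 × 470 = 3760
  Σ(formed) = 8686 kJ
ΔH = Σ(broken) − Σ(formed) = 6486 − 8686 = −2200 kJ

ΔH ≈ −2200 kJ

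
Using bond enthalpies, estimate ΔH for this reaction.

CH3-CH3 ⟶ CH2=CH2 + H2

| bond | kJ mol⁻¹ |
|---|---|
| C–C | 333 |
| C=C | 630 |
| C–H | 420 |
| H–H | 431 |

Bonds broken (reactants):
  C–C: 1 × 333 = 333
  C–H: 6 × 420 = 2520
  Σ(broken) = 2853 kJ
Bonds formed (products):
  C–H: 4 × 420 = 1680
  C=C: 1 × 630 = 630
  H–H: 1 × 431 = 431
  Σ(formed) = 2741 kJ
ΔH = Σ(broken) − Σ(formed) = 2853 − 2741 = +112 kJ

ΔH ≈ +112 kJ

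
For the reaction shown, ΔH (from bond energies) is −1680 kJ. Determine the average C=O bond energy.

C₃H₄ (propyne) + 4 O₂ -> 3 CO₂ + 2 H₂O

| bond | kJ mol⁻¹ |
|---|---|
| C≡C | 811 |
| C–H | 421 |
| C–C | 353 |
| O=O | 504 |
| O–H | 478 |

Let D be the C=O bond energy.
Σ(broken) = 1×811 + 1×353 + 4×421 + 4×504 = 4864
Σ(formed) = 6×D + 4×478 = 1912 + 6D
ΔH = Σ(broken) − Σ(formed) = (4864) − (1912 + 6D) = +2952 − 6D
Setting this equal to −1680 kJ gives 6D = 4632, so D = 772 kJ/mol.

D(C=O) ≈ 772 kJ/mol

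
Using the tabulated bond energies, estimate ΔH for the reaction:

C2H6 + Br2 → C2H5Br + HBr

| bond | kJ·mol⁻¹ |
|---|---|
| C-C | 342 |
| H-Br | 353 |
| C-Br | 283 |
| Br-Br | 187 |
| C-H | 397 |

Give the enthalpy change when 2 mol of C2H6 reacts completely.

Bonds broken (reactants):
  Br-Br: 1 × 187 = 187
  C-C: 1 × 342 = 342
  C-H: 6 × 397 = 2382
  Σ(broken) = 2911 kJ
Bonds formed (products):
  C-Br: 1 × 283 = 283
  C-C: 1 × 342 = 342
  C-H: 5 × 397 = 1985
  H-Br: 1 × 353 = 353
  Σ(formed) = 2963 kJ
ΔH = Σ(broken) − Σ(formed) = 2911 − 2963 = −52 kJ
For 2× the reaction as written: 2 × (−52) = −104 kJ

ΔH = −104 kJ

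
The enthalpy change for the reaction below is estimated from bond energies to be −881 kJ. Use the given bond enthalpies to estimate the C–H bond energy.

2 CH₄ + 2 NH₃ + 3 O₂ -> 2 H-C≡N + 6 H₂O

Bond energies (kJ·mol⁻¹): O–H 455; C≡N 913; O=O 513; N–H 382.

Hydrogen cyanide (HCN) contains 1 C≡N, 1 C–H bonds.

D(C–H) ≈ 429 kJ/mol

Let D be the C–H bond energy.
Σ(broken) = 8×D + 6×382 + 3×513 = 3831 + 8D
Σ(formed) = 2×913 + 2×D + 12×455 = 7286 + 2D
ΔH = Σ(broken) − Σ(formed) = (3831 + 8D) − (7286 + 2D) = −3455 + 6D
Setting this equal to −881 kJ gives 6D = 2574, so D = 429 kJ/mol.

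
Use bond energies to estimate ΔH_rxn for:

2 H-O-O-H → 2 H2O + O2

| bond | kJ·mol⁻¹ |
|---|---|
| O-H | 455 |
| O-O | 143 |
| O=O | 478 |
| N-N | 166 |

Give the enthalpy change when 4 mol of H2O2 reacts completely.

Bonds broken (reactants):
  O-H: 4 × 455 = 1820
  O-O: 2 × 143 = 286
  Σ(broken) = 2106 kJ
Bonds formed (products):
  O-H: 4 × 455 = 1820
  O=O: 1 × 478 = 478
  Σ(formed) = 2298 kJ
ΔH = Σ(broken) − Σ(formed) = 2106 − 2298 = −192 kJ
For 2× the reaction as written: 2 × (−192) = −384 kJ

ΔH = −384 kJ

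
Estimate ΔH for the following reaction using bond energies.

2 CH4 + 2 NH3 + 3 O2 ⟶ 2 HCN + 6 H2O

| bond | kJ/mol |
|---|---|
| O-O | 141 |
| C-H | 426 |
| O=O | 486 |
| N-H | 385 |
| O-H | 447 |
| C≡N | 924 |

ΔH ≈ −888 kJ

Bonds broken (reactants):
  C-H: 8 × 426 = 3408
  N-H: 6 × 385 = 2310
  O=O: 3 × 486 = 1458
  Σ(broken) = 7176 kJ
Bonds formed (products):
  C≡N: 2 × 924 = 1848
  C-H: 2 × 426 = 852
  O-H: 12 × 447 = 5364
  Σ(formed) = 8064 kJ
ΔH = Σ(broken) − Σ(formed) = 7176 − 8064 = −888 kJ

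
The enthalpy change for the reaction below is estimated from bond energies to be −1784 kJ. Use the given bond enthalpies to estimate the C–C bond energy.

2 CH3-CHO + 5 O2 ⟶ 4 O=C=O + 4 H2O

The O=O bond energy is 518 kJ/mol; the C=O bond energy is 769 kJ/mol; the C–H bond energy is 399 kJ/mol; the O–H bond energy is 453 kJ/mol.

Let D be the C–C bond energy.
Σ(broken) = 2×D + 8×399 + 2×769 + 5×518 = 7320 + 2D
Σ(formed) = 8×769 + 8×453 = 9776
ΔH = Σ(broken) − Σ(formed) = (7320 + 2D) − (9776) = −2456 + 2D
Setting this equal to −1784 kJ gives 2D = 672, so D = 336 kJ/mol.

D(C–C) ≈ 336 kJ/mol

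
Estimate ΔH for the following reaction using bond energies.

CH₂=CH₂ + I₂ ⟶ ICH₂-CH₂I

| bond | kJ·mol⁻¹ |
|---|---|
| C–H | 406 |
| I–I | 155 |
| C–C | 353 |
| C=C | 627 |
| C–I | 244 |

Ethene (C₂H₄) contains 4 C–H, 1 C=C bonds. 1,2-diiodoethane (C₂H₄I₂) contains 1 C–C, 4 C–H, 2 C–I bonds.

Bonds broken (reactants):
  C–H: 4 × 406 = 1624
  C=C: 1 × 627 = 627
  I–I: 1 × 155 = 155
  Σ(broken) = 2406 kJ
Bonds formed (products):
  C–C: 1 × 353 = 353
  C–H: 4 × 406 = 1624
  C–I: 2 × 244 = 488
  Σ(formed) = 2465 kJ
ΔH = Σ(broken) − Σ(formed) = 2406 − 2465 = −59 kJ

ΔH ≈ −59 kJ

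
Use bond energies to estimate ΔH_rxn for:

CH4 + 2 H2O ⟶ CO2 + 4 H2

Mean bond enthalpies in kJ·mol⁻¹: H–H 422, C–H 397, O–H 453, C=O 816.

ΔH ≈ +80 kJ

Bonds broken (reactants):
  C–H: 4 × 397 = 1588
  O–H: 4 × 453 = 1812
  Σ(broken) = 3400 kJ
Bonds formed (products):
  C=O: 2 × 816 = 1632
  H–H: 4 × 422 = 1688
  Σ(formed) = 3320 kJ
ΔH = Σ(broken) − Σ(formed) = 3400 − 3320 = +80 kJ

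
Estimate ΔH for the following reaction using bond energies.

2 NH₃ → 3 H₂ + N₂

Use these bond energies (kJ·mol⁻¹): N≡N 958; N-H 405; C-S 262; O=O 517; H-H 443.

Bonds broken (reactants):
  N-H: 6 × 405 = 2430
  Σ(broken) = 2430 kJ
Bonds formed (products):
  H-H: 3 × 443 = 1329
  N≡N: 1 × 958 = 958
  Σ(formed) = 2287 kJ
ΔH = Σ(broken) − Σ(formed) = 2430 − 2287 = +143 kJ

ΔH ≈ +143 kJ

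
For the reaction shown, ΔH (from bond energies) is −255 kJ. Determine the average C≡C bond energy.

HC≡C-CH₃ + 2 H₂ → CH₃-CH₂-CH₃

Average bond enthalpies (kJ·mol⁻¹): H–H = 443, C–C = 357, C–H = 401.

D(C≡C) ≈ 820 kJ/mol

Let D be the C≡C bond energy.
Σ(broken) = 1×D + 1×357 + 4×401 + 2×443 = 2847 + D
Σ(formed) = 2×357 + 8×401 = 3922
ΔH = Σ(broken) − Σ(formed) = (2847 + D) − (3922) = −1075 + D
Setting this equal to −255 kJ gives D = 820 kJ/mol.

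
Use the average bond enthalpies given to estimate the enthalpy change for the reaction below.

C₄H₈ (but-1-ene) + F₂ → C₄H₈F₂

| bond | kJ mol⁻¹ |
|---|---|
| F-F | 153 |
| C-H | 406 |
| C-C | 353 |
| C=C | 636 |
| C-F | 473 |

Bonds broken (reactants):
  C-C: 2 × 353 = 706
  C-H: 8 × 406 = 3248
  C=C: 1 × 636 = 636
  F-F: 1 × 153 = 153
  Σ(broken) = 4743 kJ
Bonds formed (products):
  C-C: 3 × 353 = 1059
  C-F: 2 × 473 = 946
  C-H: 8 × 406 = 3248
  Σ(formed) = 5253 kJ
ΔH = Σ(broken) − Σ(formed) = 4743 − 5253 = −510 kJ

ΔH ≈ −510 kJ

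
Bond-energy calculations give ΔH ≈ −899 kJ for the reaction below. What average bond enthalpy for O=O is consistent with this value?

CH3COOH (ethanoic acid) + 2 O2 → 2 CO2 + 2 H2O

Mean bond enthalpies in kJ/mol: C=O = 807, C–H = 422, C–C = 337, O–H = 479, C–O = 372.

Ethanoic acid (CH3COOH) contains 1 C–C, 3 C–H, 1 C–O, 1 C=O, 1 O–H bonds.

Let D be the O=O bond energy.
Σ(broken) = 1×337 + 3×422 + 1×372 + 1×807 + 1×479 + 2×D = 3261 + 2D
Σ(formed) = 4×807 + 4×479 = 5144
ΔH = Σ(broken) − Σ(formed) = (3261 + 2D) − (5144) = −1883 + 2D
Setting this equal to −899 kJ gives 2D = 984, so D = 492 kJ/mol.

D(O=O) ≈ 492 kJ/mol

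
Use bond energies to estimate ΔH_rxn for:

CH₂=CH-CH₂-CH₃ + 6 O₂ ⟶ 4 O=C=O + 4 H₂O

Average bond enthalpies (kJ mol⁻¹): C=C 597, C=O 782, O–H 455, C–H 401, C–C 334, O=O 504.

Bonds broken (reactants):
  C–C: 2 × 334 = 668
  C–H: 8 × 401 = 3208
  C=C: 1 × 597 = 597
  O=O: 6 × 504 = 3024
  Σ(broken) = 7497 kJ
Bonds formed (products):
  C=O: 8 × 782 = 6256
  O–H: 8 × 455 = 3640
  Σ(formed) = 9896 kJ
ΔH = Σ(broken) − Σ(formed) = 7497 − 9896 = −2399 kJ

ΔH ≈ −2399 kJ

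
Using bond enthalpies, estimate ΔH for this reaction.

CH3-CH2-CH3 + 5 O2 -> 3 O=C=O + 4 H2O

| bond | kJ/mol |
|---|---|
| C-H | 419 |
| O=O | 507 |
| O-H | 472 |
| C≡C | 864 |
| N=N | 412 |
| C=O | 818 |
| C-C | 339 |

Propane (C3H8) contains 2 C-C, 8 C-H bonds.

Bonds broken (reactants):
  C-C: 2 × 339 = 678
  C-H: 8 × 419 = 3352
  O=O: 5 × 507 = 2535
  Σ(broken) = 6565 kJ
Bonds formed (products):
  C=O: 6 × 818 = 4908
  O-H: 8 × 472 = 3776
  Σ(formed) = 8684 kJ
ΔH = Σ(broken) − Σ(formed) = 6565 − 8684 = −2119 kJ

ΔH ≈ −2119 kJ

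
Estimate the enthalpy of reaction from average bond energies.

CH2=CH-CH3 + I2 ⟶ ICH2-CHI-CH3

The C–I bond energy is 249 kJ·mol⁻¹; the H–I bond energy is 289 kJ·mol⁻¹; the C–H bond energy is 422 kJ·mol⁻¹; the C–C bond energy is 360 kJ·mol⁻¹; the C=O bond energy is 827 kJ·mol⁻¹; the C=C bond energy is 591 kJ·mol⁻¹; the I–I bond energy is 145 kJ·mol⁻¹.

ΔH ≈ −122 kJ

Bonds broken (reactants):
  C–C: 1 × 360 = 360
  C–H: 6 × 422 = 2532
  C=C: 1 × 591 = 591
  I–I: 1 × 145 = 145
  Σ(broken) = 3628 kJ
Bonds formed (products):
  C–C: 2 × 360 = 720
  C–H: 6 × 422 = 2532
  C–I: 2 × 249 = 498
  Σ(formed) = 3750 kJ
ΔH = Σ(broken) − Σ(formed) = 3628 − 3750 = −122 kJ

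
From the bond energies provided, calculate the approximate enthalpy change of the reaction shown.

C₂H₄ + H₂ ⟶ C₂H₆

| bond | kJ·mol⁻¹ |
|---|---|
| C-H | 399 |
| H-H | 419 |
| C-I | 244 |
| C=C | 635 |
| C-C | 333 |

Bonds broken (reactants):
  C-H: 4 × 399 = 1596
  C=C: 1 × 635 = 635
  H-H: 1 × 419 = 419
  Σ(broken) = 2650 kJ
Bonds formed (products):
  C-C: 1 × 333 = 333
  C-H: 6 × 399 = 2394
  Σ(formed) = 2727 kJ
ΔH = Σ(broken) − Σ(formed) = 2650 − 2727 = −77 kJ

ΔH ≈ −77 kJ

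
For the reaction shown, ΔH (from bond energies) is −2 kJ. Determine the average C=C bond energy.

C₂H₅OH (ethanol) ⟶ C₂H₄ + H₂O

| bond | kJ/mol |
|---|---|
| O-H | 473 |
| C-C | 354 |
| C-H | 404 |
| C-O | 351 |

D(C=C) ≈ 638 kJ/mol

Let D be the C=C bond energy.
Σ(broken) = 1×354 + 5×404 + 1×351 + 1×473 = 3198
Σ(formed) = 4×404 + 1×D + 2×473 = 2562 + D
ΔH = Σ(broken) − Σ(formed) = (3198) − (2562 + D) = +636 − D
Setting this equal to −2 kJ gives D = 638 kJ/mol.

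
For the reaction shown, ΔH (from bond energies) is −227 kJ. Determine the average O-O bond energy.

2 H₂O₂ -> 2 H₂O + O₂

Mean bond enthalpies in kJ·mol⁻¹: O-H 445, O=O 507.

Let D be the O-O bond energy.
Σ(broken) = 4×445 + 2×D = 1780 + 2D
Σ(formed) = 4×445 + 1×507 = 2287
ΔH = Σ(broken) − Σ(formed) = (1780 + 2D) − (2287) = −507 + 2D
Setting this equal to −227 kJ gives 2D = 280, so D = 140 kJ/mol.

D(O-O) ≈ 140 kJ/mol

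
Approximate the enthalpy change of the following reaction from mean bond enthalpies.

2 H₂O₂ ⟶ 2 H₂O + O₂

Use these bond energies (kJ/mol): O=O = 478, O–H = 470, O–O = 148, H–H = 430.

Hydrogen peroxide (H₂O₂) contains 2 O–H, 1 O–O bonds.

ΔH ≈ −182 kJ

Bonds broken (reactants):
  O–H: 4 × 470 = 1880
  O–O: 2 × 148 = 296
  Σ(broken) = 2176 kJ
Bonds formed (products):
  O–H: 4 × 470 = 1880
  O=O: 1 × 478 = 478
  Σ(formed) = 2358 kJ
ΔH = Σ(broken) − Σ(formed) = 2176 − 2358 = −182 kJ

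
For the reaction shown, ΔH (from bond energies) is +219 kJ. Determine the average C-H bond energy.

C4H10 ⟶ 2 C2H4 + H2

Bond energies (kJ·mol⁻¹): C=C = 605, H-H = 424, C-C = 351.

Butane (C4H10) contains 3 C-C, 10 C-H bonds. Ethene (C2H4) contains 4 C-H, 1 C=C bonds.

D(C-H) ≈ 400 kJ/mol

Let D be the C-H bond energy.
Σ(broken) = 3×351 + 10×D = 1053 + 10D
Σ(formed) = 8×D + 2×605 + 1×424 = 1634 + 8D
ΔH = Σ(broken) − Σ(formed) = (1053 + 10D) − (1634 + 8D) = −581 + 2D
Setting this equal to +219 kJ gives 2D = 800, so D = 400 kJ/mol.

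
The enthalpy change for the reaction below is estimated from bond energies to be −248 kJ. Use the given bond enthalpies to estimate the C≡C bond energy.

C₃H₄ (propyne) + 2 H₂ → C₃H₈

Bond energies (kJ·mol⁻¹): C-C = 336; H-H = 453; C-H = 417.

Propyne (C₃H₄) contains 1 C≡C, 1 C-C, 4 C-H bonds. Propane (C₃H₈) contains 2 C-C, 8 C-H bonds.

Let D be the C≡C bond energy.
Σ(broken) = 1×D + 1×336 + 4×417 + 2×453 = 2910 + D
Σ(formed) = 2×336 + 8×417 = 4008
ΔH = Σ(broken) − Σ(formed) = (2910 + D) − (4008) = −1098 + D
Setting this equal to −248 kJ gives D = 850 kJ/mol.

D(C≡C) ≈ 850 kJ/mol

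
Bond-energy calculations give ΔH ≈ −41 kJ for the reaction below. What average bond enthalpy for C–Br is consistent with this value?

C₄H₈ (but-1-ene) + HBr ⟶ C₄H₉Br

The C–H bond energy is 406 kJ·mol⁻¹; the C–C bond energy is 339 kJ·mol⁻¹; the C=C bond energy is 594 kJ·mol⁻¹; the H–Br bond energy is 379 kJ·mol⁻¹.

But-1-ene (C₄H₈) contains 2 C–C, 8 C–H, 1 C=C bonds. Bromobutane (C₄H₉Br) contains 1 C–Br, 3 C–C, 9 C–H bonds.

Let D be the C–Br bond energy.
Σ(broken) = 2×339 + 8×406 + 1×594 + 1×379 = 4899
Σ(formed) = 1×D + 3×339 + 9×406 = 4671 + D
ΔH = Σ(broken) − Σ(formed) = (4899) − (4671 + D) = +228 − D
Setting this equal to −41 kJ gives D = 269 kJ/mol.

D(C–Br) ≈ 269 kJ/mol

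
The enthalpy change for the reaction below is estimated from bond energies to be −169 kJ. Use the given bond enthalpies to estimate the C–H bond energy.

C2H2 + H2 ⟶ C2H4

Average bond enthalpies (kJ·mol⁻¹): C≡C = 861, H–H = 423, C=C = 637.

Let D be the C–H bond energy.
Σ(broken) = 1×861 + 2×D + 1×423 = 1284 + 2D
Σ(formed) = 4×D + 1×637 = 637 + 4D
ΔH = Σ(broken) − Σ(formed) = (1284 + 2D) − (637 + 4D) = +647 − 2D
Setting this equal to −169 kJ gives 2D = 816, so D = 408 kJ/mol.

D(C–H) ≈ 408 kJ/mol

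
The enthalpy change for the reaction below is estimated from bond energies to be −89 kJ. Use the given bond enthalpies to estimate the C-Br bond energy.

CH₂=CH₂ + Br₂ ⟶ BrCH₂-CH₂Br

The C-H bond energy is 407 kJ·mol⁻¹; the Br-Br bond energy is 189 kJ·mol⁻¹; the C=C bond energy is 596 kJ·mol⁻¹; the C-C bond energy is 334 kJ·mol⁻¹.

Let D be the C-Br bond energy.
Σ(broken) = 1×189 + 4×407 + 1×596 = 2413
Σ(formed) = 2×D + 1×334 + 4×407 = 1962 + 2D
ΔH = Σ(broken) − Σ(formed) = (2413) − (1962 + 2D) = +451 − 2D
Setting this equal to −89 kJ gives 2D = 540, so D = 270 kJ/mol.

D(C-Br) ≈ 270 kJ/mol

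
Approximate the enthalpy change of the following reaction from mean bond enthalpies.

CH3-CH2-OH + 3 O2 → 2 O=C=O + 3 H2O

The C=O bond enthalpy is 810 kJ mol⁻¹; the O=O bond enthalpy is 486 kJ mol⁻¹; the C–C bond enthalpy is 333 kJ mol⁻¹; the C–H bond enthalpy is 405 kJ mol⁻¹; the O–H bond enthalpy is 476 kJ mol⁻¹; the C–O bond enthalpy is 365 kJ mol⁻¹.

ΔH ≈ −1439 kJ

Bonds broken (reactants):
  C–C: 1 × 333 = 333
  C–H: 5 × 405 = 2025
  C–O: 1 × 365 = 365
  O–H: 1 × 476 = 476
  O=O: 3 × 486 = 1458
  Σ(broken) = 4657 kJ
Bonds formed (products):
  C=O: 4 × 810 = 3240
  O–H: 6 × 476 = 2856
  Σ(formed) = 6096 kJ
ΔH = Σ(broken) − Σ(formed) = 4657 − 6096 = −1439 kJ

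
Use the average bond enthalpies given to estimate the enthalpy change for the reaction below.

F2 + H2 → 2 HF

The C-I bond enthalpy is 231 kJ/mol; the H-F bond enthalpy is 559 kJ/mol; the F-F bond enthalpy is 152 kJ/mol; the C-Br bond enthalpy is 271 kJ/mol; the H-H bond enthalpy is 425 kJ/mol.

Bonds broken (reactants):
  F-F: 1 × 152 = 152
  H-H: 1 × 425 = 425
  Σ(broken) = 577 kJ
Bonds formed (products):
  H-F: 2 × 559 = 1118
  Σ(formed) = 1118 kJ
ΔH = Σ(broken) − Σ(formed) = 577 − 1118 = −541 kJ

ΔH ≈ −541 kJ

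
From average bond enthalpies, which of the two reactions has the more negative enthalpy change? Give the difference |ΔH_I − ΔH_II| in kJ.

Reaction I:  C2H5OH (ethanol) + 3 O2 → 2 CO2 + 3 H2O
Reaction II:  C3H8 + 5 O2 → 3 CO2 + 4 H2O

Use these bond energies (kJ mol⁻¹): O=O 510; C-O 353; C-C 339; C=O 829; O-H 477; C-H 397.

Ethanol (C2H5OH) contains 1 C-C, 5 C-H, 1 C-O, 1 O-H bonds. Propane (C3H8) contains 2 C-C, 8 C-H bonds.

Reaction II, by 892 kJ

Reaction I:
  Bonds broken (reactants):
    C-C: 1 × 339 = 339
    C-H: 5 × 397 = 1985
    C-O: 1 × 353 = 353
    O-H: 1 × 477 = 477
    O=O: 3 × 510 = 1530
    Σ(broken) = 4684 kJ
  Bonds formed (products):
    C=O: 4 × 829 = 3316
    O-H: 6 × 477 = 2862
    Σ(formed) = 6178 kJ
  ΔH_I = 4684 − 6178 = −1494 kJ
Reaction II:
  Bonds broken (reactants):
    C-C: 2 × 339 = 678
    C-H: 8 × 397 = 3176
    O=O: 5 × 510 = 2550
    Σ(broken) = 6404 kJ
  Bonds formed (products):
    C=O: 6 × 829 = 4974
    O-H: 8 × 477 = 3816
    Σ(formed) = 8790 kJ
  ΔH_II = 6404 − 8790 = −2386 kJ
ΔH_I − ΔH_II = +892 kJ, so reaction II has the more negative ΔH; |ΔH_I − ΔH_II| = 892 kJ.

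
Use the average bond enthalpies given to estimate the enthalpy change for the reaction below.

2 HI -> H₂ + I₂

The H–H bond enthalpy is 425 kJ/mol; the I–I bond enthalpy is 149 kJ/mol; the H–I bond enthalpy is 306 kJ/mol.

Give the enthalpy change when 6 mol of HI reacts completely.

Bonds broken (reactants):
  H–I: 2 × 306 = 612
  Σ(broken) = 612 kJ
Bonds formed (products):
  H–H: 1 × 425 = 425
  I–I: 1 × 149 = 149
  Σ(formed) = 574 kJ
ΔH = Σ(broken) − Σ(formed) = 612 − 574 = +38 kJ
For 3× the reaction as written: 3 × (+38) = +114 kJ

ΔH = +114 kJ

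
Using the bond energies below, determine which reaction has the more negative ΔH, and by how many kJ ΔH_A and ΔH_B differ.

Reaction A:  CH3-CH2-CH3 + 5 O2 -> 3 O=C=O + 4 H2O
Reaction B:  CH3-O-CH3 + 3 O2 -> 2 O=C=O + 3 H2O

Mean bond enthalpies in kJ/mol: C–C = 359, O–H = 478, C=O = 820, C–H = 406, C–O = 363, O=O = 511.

Reaction A:
  Bonds broken (reactants):
    C–C: 2 × 359 = 718
    C–H: 8 × 406 = 3248
    O=O: 5 × 511 = 2555
    Σ(broken) = 6521 kJ
  Bonds formed (products):
    C=O: 6 × 820 = 4920
    O–H: 8 × 478 = 3824
    Σ(formed) = 8744 kJ
  ΔH_A = 6521 − 8744 = −2223 kJ
Reaction B:
  Bonds broken (reactants):
    C–H: 6 × 406 = 2436
    C–O: 2 × 363 = 726
    O=O: 3 × 511 = 1533
    Σ(broken) = 4695 kJ
  Bonds formed (products):
    C=O: 4 × 820 = 3280
    O–H: 6 × 478 = 2868
    Σ(formed) = 6148 kJ
  ΔH_B = 4695 − 6148 = −1453 kJ
ΔH_A − ΔH_B = −770 kJ, so reaction A has the more negative ΔH; |ΔH_A − ΔH_B| = 770 kJ.

Reaction A, by 770 kJ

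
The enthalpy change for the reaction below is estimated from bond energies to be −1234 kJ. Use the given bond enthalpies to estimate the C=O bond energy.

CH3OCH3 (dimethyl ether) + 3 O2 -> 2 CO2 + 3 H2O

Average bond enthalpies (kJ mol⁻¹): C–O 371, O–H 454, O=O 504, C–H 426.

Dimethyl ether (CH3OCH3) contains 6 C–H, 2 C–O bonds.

Let D be the C=O bond energy.
Σ(broken) = 6×426 + 2×371 + 3×504 = 4810
Σ(formed) = 4×D + 6×454 = 2724 + 4D
ΔH = Σ(broken) − Σ(formed) = (4810) − (2724 + 4D) = +2086 − 4D
Setting this equal to −1234 kJ gives 4D = 3320, so D = 830 kJ/mol.

D(C=O) ≈ 830 kJ/mol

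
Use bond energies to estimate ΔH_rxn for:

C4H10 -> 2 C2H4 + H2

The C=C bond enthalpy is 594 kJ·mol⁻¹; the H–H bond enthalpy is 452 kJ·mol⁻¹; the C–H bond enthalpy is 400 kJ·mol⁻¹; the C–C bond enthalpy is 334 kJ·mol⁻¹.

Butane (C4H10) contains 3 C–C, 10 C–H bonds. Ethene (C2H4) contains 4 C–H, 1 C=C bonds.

ΔH ≈ +162 kJ

Bonds broken (reactants):
  C–C: 3 × 334 = 1002
  C–H: 10 × 400 = 4000
  Σ(broken) = 5002 kJ
Bonds formed (products):
  C–H: 8 × 400 = 3200
  C=C: 2 × 594 = 1188
  H–H: 1 × 452 = 452
  Σ(formed) = 4840 kJ
ΔH = Σ(broken) − Σ(formed) = 5002 − 4840 = +162 kJ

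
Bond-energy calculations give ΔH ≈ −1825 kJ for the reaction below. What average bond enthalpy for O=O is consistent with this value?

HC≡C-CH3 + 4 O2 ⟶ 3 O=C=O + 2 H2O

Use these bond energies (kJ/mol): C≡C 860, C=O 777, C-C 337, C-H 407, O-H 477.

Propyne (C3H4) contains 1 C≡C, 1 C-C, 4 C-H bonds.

D(O=O) ≈ 480 kJ/mol

Let D be the O=O bond energy.
Σ(broken) = 1×860 + 1×337 + 4×407 + 4×D = 2825 + 4D
Σ(formed) = 6×777 + 4×477 = 6570
ΔH = Σ(broken) − Σ(formed) = (2825 + 4D) − (6570) = −3745 + 4D
Setting this equal to −1825 kJ gives 4D = 1920, so D = 480 kJ/mol.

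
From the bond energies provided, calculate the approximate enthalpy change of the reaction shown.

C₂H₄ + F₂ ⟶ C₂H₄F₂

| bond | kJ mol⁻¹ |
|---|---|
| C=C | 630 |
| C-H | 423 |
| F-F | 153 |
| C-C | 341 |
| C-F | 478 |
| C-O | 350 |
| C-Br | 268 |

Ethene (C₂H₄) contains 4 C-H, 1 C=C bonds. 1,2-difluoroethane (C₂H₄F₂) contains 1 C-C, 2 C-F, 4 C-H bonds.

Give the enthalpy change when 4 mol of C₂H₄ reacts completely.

Bonds broken (reactants):
  C-H: 4 × 423 = 1692
  C=C: 1 × 630 = 630
  F-F: 1 × 153 = 153
  Σ(broken) = 2475 kJ
Bonds formed (products):
  C-C: 1 × 341 = 341
  C-F: 2 × 478 = 956
  C-H: 4 × 423 = 1692
  Σ(formed) = 2989 kJ
ΔH = Σ(broken) − Σ(formed) = 2475 − 2989 = −514 kJ
For 4× the reaction as written: 4 × (−514) = −2056 kJ

ΔH = −2056 kJ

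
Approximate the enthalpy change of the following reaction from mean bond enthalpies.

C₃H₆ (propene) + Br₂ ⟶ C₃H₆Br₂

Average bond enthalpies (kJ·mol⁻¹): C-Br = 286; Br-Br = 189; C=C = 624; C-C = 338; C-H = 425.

ΔH ≈ −97 kJ

Bonds broken (reactants):
  Br-Br: 1 × 189 = 189
  C-C: 1 × 338 = 338
  C-H: 6 × 425 = 2550
  C=C: 1 × 624 = 624
  Σ(broken) = 3701 kJ
Bonds formed (products):
  C-Br: 2 × 286 = 572
  C-C: 2 × 338 = 676
  C-H: 6 × 425 = 2550
  Σ(formed) = 3798 kJ
ΔH = Σ(broken) − Σ(formed) = 3701 − 3798 = −97 kJ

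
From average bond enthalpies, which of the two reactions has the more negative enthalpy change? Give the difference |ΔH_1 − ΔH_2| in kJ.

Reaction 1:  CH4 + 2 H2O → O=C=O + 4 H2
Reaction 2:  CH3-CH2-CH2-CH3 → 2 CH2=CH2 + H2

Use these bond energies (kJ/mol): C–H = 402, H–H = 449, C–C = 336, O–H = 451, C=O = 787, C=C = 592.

Reaction 1, by 137 kJ

Reaction 1:
  Bonds broken (reactants):
    C–H: 4 × 402 = 1608
    O–H: 4 × 451 = 1804
    Σ(broken) = 3412 kJ
  Bonds formed (products):
    C=O: 2 × 787 = 1574
    H–H: 4 × 449 = 1796
    Σ(formed) = 3370 kJ
  ΔH_1 = 3412 − 3370 = +42 kJ
Reaction 2:
  Bonds broken (reactants):
    C–C: 3 × 336 = 1008
    C–H: 10 × 402 = 4020
    Σ(broken) = 5028 kJ
  Bonds formed (products):
    C–H: 8 × 402 = 3216
    C=C: 2 × 592 = 1184
    H–H: 1 × 449 = 449
    Σ(formed) = 4849 kJ
  ΔH_2 = 5028 − 4849 = +179 kJ
ΔH_1 − ΔH_2 = −137 kJ, so reaction 1 has the more negative ΔH; |ΔH_1 − ΔH_2| = 137 kJ.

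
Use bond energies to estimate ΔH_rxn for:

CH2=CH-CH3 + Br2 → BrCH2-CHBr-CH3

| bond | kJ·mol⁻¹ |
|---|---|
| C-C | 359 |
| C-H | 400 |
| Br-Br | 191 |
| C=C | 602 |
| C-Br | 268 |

ΔH ≈ −102 kJ

Bonds broken (reactants):
  Br-Br: 1 × 191 = 191
  C-C: 1 × 359 = 359
  C-H: 6 × 400 = 2400
  C=C: 1 × 602 = 602
  Σ(broken) = 3552 kJ
Bonds formed (products):
  C-Br: 2 × 268 = 536
  C-C: 2 × 359 = 718
  C-H: 6 × 400 = 2400
  Σ(formed) = 3654 kJ
ΔH = Σ(broken) − Σ(formed) = 3552 − 3654 = −102 kJ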